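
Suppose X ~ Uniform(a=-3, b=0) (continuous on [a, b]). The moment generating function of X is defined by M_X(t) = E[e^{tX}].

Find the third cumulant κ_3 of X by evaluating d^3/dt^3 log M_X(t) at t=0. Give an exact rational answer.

κ_3 = D^3[K](0) = 0

M_X(t) = (1 - e^(-3*t))/(3*t)
K_X(t) = log M_X(t) = -log(t) + log(1 - e^(-3*t)) - log(3)
D^3[K](t) = (27*t^3*e^(6*t) + 27*t^3*e^(3*t) - 2*e^(9*t) + 6*e^(6*t) - 6*e^(3*t) + 2)/(t^3*e^(9*t) - 3*t^3*e^(6*t) + 3*t^3*e^(3*t) - t^3)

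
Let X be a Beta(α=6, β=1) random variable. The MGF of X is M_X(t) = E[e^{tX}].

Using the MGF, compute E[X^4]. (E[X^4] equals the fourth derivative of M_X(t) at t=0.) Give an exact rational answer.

E[X^4] = D^4[M](0) = 3/5

M_X(t) = ₁F₁(6; 7; t)
D^4[M](t) = 3*₁F₁(10; 11; t)/5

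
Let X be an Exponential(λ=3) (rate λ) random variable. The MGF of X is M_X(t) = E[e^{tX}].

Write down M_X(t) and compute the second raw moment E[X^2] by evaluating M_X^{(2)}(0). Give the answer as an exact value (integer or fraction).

E[X^2] = D^2[M](0) = 2/9

M_X(t) = 3/(3 - t)
D^2[M](t) = -6/(t^3 - 9*t^2 + 27*t - 27)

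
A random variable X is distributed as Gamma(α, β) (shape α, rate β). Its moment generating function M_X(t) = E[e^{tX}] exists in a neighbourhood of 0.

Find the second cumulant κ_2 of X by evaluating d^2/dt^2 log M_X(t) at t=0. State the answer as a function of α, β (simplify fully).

M_X(t) = (β/(β - t))^α
K_X(t) = log M_X(t) = α*(log(β) - log(β - t))
K′(t) = -α/(-β + t)
K′′(t) = α/(β^2 - 2*β*t + t^2)

κ_2 = K′′(0) = α/β^2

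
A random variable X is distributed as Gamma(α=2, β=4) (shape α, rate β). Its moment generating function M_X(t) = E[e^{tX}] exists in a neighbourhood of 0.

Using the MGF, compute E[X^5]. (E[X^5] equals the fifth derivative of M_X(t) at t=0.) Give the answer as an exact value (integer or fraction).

M_X(t) = 16/(4 - t)^2
M^(5)(t) = -11520/(t^7 - 28*t^6 + 336*t^5 - 2240*t^4 + 8960*t^3 - 21504*t^2 + 28672*t - 16384)

E[X^5] = M^(5)(0) = 45/64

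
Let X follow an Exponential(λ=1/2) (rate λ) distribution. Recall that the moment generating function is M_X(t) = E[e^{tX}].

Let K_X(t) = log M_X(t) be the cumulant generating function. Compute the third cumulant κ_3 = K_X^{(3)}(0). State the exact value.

κ_3 = D^3[K](0) = 16

M_X(t) = 1/(2*(1/2 - t))
K_X(t) = log M_X(t) = -log(1/2 - t) - log(2)
D^3[K](t) = -16/(8*t^3 - 12*t^2 + 6*t - 1)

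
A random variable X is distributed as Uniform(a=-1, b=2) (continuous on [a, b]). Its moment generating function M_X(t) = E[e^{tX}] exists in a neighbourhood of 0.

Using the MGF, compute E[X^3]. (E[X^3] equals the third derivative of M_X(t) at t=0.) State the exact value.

E[X^3] = d^3M/dt^3 |_{t=0} = 5/4

M_X(t) = (e^(2*t) - e^(-t))/(3*t)
dM/dt = (2*t*e^(3*t) + t - e^(3*t) + 1)*e^(-t)/(3*t^2)
d^2M/dt^2 = (4*t^2*e^(3*t) - t^2 - 4*t*e^(3*t) - 2*t + 2*e^(3*t) - 2)*e^(-t)/(3*t^3)
d^3M/dt^3 = (8*t^3*e^(3*t) + t^3 - 12*t^2*e^(3*t) + 3*t^2 + 12*t*e^(3*t) + 6*t - 6*e^(3*t) + 6)*e^(-t)/(3*t^4)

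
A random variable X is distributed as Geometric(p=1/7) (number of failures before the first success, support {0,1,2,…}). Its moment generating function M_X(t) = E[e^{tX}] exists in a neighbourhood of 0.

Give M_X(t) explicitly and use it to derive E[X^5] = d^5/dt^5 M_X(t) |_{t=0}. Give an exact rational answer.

E[X^5] = M^(5)(0) = 1277646

M_X(t) = 1/(7*(1 - 6*e^(t)/7))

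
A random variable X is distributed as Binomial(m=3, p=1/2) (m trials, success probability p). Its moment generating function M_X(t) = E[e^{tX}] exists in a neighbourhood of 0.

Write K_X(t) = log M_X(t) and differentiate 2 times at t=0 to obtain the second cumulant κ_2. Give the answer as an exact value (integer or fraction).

M_X(t) = (e^(t)/2 + 1/2)^3
K_X(t) = log M_X(t) = 3*log(e^(t)/2 + 1/2)
K^(2)(t) = 3*e^(t)/(e^(2*t) + 2*e^(t) + 1)

κ_2 = K^(2)(0) = 3/4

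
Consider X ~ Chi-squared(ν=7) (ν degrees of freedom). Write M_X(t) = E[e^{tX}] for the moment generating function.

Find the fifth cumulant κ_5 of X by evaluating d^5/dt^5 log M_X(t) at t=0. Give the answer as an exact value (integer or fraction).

M_X(t) = (1 - 2*t)^(-7/2)
K_X(t) = log M_X(t) = -7*log(1 - 2*t)/2
D^5[K](t) = -2688/(32*t^5 - 80*t^4 + 80*t^3 - 40*t^2 + 10*t - 1)

κ_5 = D^5[K](0) = 2688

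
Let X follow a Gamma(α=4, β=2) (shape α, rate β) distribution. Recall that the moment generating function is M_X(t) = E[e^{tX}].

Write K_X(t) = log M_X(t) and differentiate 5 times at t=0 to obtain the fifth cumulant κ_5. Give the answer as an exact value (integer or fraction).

M_X(t) = 16/(2 - t)^4
K_X(t) = log M_X(t) = -4*log(2 - t) + 4*log(2)
K′(t) = -4/(t - 2)
K′′(t) = 4/(t^2 - 4*t + 4)
K′′′(t) = -8/(t^3 - 6*t^2 + 12*t - 8)
K′′′′(t) = 24/(t^4 - 8*t^3 + 24*t^2 - 32*t + 16)
K′′′′′(t) = -96/(t^5 - 10*t^4 + 40*t^3 - 80*t^2 + 80*t - 32)

κ_5 = K′′′′′(0) = 3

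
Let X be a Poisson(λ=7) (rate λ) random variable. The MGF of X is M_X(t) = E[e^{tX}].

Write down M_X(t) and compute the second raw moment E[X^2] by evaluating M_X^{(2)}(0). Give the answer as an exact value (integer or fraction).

E[X^2] = d^2M/dt^2 |_{t=0} = 56

M_X(t) = e^(7*e^(t) - 7)
dM/dt = 7*e^(-7)*e^(t)*e^(7*e^(t))
d^2M/dt^2 = (49*e^(2*t)*e^(7*e^(t)) + 7*e^(t)*e^(7*e^(t)))*e^(-7)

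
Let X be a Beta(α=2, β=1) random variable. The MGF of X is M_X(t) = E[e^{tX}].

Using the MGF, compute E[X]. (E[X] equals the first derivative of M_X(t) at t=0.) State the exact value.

E[X] = M^(1)(0) = 2/3

M_X(t) = ₁F₁(2; 3; t)
M^(1)(t) = 2*₁F₁(3; 4; t)/3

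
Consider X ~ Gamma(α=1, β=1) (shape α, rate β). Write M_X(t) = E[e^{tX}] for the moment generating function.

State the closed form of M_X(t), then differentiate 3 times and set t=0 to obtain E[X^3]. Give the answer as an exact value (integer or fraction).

M_X(t) = 1/(1 - t)
dM/dt = 1/(t^2 - 2*t + 1)
d^2M/dt^2 = -2/(t^3 - 3*t^2 + 3*t - 1)
d^3M/dt^3 = 6/(t^4 - 4*t^3 + 6*t^2 - 4*t + 1)

E[X^3] = d^3M/dt^3 |_{t=0} = 6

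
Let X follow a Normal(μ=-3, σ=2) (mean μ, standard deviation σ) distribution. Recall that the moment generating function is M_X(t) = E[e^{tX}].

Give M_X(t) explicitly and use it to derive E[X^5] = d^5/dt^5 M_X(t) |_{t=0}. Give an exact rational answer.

E[X^5] = d^5M/dt^5 |_{t=0} = -2043

M_X(t) = e^(2*t^2 - 3*t)
dM/dt = 4*t*e^(-3*t)*e^(2*t^2) - 3*e^(-3*t)*e^(2*t^2)
d^2M/dt^2 = (16*t^2*e^(2*t^2) - 24*t*e^(2*t^2) + 13*e^(2*t^2))*e^(-3*t)
d^3M/dt^3 = (64*t^3*e^(2*t^2) - 144*t^2*e^(2*t^2) + 156*t*e^(2*t^2) - 63*e^(2*t^2))*e^(-3*t)
d^4M/dt^4 = (256*t^4*e^(2*t^2) - 768*t^3*e^(2*t^2) + 1248*t^2*e^(2*t^2) - 1008*t*e^(2*t^2) + 345*e^(2*t^2))*e^(-3*t)
d^5M/dt^5 = (1024*t^5*e^(2*t^2) - 3840*t^4*e^(2*t^2) + 8320*t^3*e^(2*t^2) - 10080*t^2*e^(2*t^2) + 6900*t*e^(2*t^2) - 2043*e^(2*t^2))*e^(-3*t)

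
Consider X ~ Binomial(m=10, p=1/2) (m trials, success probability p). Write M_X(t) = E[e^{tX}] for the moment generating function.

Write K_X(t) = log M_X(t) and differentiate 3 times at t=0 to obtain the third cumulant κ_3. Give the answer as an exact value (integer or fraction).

κ_3 = K′′′(0) = 0

M_X(t) = (e^(t)/2 + 1/2)^10
K_X(t) = log M_X(t) = 10*log(e^(t)/2 + 1/2)
K′(t) = 10*e^(t)/(e^(t) + 1)
K′′(t) = 10*e^(t)/(e^(2*t) + 2*e^(t) + 1)
K′′′(t) = (-10*e^(2*t) + 10*e^(t))/(e^(3*t) + 3*e^(2*t) + 3*e^(t) + 1)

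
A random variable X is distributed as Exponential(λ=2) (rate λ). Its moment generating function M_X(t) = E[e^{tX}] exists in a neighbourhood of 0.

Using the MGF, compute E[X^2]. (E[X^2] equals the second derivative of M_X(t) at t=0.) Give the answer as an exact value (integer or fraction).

E[X^2] = D^2[M](0) = 1/2

M_X(t) = 2/(2 - t)
D^2[M](t) = -4/(t^3 - 6*t^2 + 12*t - 8)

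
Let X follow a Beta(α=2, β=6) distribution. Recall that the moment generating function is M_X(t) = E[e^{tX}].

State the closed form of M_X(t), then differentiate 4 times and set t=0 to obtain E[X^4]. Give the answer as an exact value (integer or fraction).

M_X(t) = ₁F₁(2; 8; t)
D^4[M](t) = ₁F₁(6; 12; t)/66

E[X^4] = D^4[M](0) = 1/66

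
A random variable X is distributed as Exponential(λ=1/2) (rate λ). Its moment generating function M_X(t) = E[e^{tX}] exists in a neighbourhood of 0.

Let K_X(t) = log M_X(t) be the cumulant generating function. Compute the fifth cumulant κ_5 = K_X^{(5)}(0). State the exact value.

M_X(t) = 1/(2*(1/2 - t))
K_X(t) = log M_X(t) = -log(1/2 - t) - log(2)
D^5[K](t) = -768/(32*t^5 - 80*t^4 + 80*t^3 - 40*t^2 + 10*t - 1)

κ_5 = D^5[K](0) = 768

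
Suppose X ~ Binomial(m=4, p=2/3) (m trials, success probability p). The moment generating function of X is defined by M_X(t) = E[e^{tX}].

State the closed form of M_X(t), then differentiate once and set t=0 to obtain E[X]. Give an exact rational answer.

E[X] = D[M](0) = 8/3

M_X(t) = (2*e^(t)/3 + 1/3)^4
D[M](t) = 64*e^(4*t)/81 + 32*e^(3*t)/27 + 16*e^(2*t)/27 + 8*e^(t)/81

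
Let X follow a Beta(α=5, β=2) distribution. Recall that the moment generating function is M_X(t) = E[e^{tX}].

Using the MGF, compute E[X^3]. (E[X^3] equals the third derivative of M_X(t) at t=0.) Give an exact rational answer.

M_X(t) = ₁F₁(5; 7; t)
M′(t) = 5*₁F₁(6; 8; t)/7
M′′(t) = 15*₁F₁(7; 9; t)/28
M′′′(t) = 5*₁F₁(8; 10; t)/12

E[X^3] = M′′′(0) = 5/12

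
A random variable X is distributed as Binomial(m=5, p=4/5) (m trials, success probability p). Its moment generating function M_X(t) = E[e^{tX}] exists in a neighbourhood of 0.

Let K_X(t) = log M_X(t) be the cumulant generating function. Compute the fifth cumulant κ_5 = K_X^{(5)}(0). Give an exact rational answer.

M_X(t) = (4*e^(t)/5 + 1/5)^5
K_X(t) = log M_X(t) = 5*log(4*e^(t)/5 + 1/5)
D^5[K](t) = (-1280*e^(4*t) + 3520*e^(3*t) - 880*e^(2*t) + 20*e^(t))/(1024*e^(5*t) + 1280*e^(4*t) + 640*e^(3*t) + 160*e^(2*t) + 20*e^(t) + 1)

κ_5 = D^5[K](0) = 276/625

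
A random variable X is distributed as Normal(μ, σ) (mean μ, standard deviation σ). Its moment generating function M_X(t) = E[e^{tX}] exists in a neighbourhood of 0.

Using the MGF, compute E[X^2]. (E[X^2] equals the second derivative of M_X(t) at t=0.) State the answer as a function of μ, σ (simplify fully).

E[X^2] = d^2M/dt^2 |_{t=0} = μ^2 + σ^2

M_X(t) = e^(μ*t + σ^2*t^2/2)
dM/dt = μ*e^(μ*t)*e^(σ^2*t^2/2) + σ^2*t*e^(μ*t)*e^(σ^2*t^2/2)
d^2M/dt^2 = μ^2*e^(μ*t)*e^(σ^2*t^2/2) + 2*μ*σ^2*t*e^(μ*t)*e^(σ^2*t^2/2) + σ^4*t^2*e^(μ*t)*e^(σ^2*t^2/2) + σ^2*e^(μ*t)*e^(σ^2*t^2/2)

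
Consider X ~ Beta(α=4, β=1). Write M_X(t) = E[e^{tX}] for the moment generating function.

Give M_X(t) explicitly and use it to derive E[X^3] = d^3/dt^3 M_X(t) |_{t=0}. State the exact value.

E[X^3] = d^3M/dt^3 |_{t=0} = 4/7

M_X(t) = ₁F₁(4; 5; t)
dM/dt = 4*₁F₁(5; 6; t)/5
d^2M/dt^2 = 2*₁F₁(6; 7; t)/3
d^3M/dt^3 = 4*₁F₁(7; 8; t)/7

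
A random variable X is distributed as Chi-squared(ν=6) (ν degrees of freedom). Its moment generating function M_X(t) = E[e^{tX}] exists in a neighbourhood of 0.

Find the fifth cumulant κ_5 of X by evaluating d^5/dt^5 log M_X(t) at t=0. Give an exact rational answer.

M_X(t) = (1 - 2*t)^(-3)
K_X(t) = log M_X(t) = -3*log(1 - 2*t)
K^(5)(t) = -2304/(32*t^5 - 80*t^4 + 80*t^3 - 40*t^2 + 10*t - 1)

κ_5 = K^(5)(0) = 2304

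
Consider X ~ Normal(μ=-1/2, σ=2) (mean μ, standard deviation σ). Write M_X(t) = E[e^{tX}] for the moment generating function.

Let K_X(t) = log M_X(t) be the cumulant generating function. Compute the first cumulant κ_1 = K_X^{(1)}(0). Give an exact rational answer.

M_X(t) = e^(2*t^2 - t/2)
K_X(t) = log M_X(t) = 2*t^2 - t/2
K′(t) = 4*t - 1/2

κ_1 = K′(0) = -1/2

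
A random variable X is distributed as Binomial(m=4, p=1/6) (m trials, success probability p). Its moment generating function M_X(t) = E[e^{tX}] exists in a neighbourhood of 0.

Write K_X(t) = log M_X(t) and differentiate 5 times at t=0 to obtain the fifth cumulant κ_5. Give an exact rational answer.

κ_5 = D^5[K](0) = -20/81

M_X(t) = (e^(t)/6 + 5/6)^4
K_X(t) = log M_X(t) = 4*log(e^(t)/6 + 5/6)
D^5[K](t) = (-20*e^(4*t) + 1100*e^(3*t) - 5500*e^(2*t) + 2500*e^(t))/(e^(5*t) + 25*e^(4*t) + 250*e^(3*t) + 1250*e^(2*t) + 3125*e^(t) + 3125)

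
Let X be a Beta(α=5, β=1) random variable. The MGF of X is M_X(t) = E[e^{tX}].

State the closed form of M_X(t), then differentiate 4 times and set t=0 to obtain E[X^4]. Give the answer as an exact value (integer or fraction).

E[X^4] = d^4M/dt^4 |_{t=0} = 5/9

M_X(t) = ₁F₁(5; 6; t)
dM/dt = 5*₁F₁(6; 7; t)/6
d^2M/dt^2 = 5*₁F₁(7; 8; t)/7
d^3M/dt^3 = 5*₁F₁(8; 9; t)/8
d^4M/dt^4 = 5*₁F₁(9; 10; t)/9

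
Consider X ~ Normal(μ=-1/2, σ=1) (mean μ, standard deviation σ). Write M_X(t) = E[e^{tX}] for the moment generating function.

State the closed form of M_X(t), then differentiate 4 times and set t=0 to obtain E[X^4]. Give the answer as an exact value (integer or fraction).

E[X^4] = M′′′′(0) = 73/16

M_X(t) = e^(t^2/2 - t/2)
M′(t) = t*e^(-t/2)*e^(t^2/2) - e^(-t/2)*e^(t^2/2)/2
M′′(t) = (4*t^2*e^(t^2/2) - 4*t*e^(t^2/2) + 5*e^(t^2/2))*e^(-t/2)/4
M′′′(t) = (8*t^3*e^(t^2/2) - 12*t^2*e^(t^2/2) + 30*t*e^(t^2/2) - 13*e^(t^2/2))*e^(-t/2)/8
M′′′′(t) = (16*t^4*e^(t^2/2) - 32*t^3*e^(t^2/2) + 120*t^2*e^(t^2/2) - 104*t*e^(t^2/2) + 73*e^(t^2/2))*e^(-t/2)/16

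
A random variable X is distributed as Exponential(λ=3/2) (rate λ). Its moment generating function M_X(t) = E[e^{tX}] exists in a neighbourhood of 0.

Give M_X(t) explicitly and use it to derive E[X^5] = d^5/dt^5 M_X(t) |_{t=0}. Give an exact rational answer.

M_X(t) = 3/(2*(3/2 - t))
M′(t) = 6/(4*t^2 - 12*t + 9)
M′′(t) = -24/(8*t^3 - 36*t^2 + 54*t - 27)
M′′′(t) = 144/(16*t^4 - 96*t^3 + 216*t^2 - 216*t + 81)
M′′′′(t) = -1152/(32*t^5 - 240*t^4 + 720*t^3 - 1080*t^2 + 810*t - 243)
M′′′′′(t) = 11520/(64*t^6 - 576*t^5 + 2160*t^4 - 4320*t^3 + 4860*t^2 - 2916*t + 729)

E[X^5] = M′′′′′(0) = 1280/81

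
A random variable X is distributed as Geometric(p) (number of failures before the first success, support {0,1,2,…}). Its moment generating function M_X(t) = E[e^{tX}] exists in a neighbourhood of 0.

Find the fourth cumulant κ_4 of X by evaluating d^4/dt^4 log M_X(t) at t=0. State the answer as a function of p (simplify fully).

M_X(t) = p/(-(1 - p)*e^(t) + 1)
K_X(t) = log M_X(t) = log(p) - log(-(1 - p)*e^(t) + 1)

κ_4 = K^(4)(0) = (-p^3 + 7*p^2 - 12*p + 6)/p^4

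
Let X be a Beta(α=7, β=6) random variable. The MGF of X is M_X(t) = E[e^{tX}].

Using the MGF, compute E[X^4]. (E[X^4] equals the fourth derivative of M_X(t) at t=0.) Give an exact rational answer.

E[X^4] = M^(4)(0) = 3/26

M_X(t) = ₁F₁(7; 13; t)
M^(4)(t) = 3*₁F₁(11; 17; t)/26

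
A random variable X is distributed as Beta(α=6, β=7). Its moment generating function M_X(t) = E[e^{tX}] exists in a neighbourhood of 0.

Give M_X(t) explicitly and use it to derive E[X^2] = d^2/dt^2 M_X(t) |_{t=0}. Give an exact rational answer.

E[X^2] = D^2[M](0) = 3/13

M_X(t) = ₁F₁(6; 13; t)
D^2[M](t) = 3*₁F₁(8; 15; t)/13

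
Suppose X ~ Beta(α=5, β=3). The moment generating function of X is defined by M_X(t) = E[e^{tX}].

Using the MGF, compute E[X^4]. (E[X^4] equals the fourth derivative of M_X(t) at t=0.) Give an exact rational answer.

M_X(t) = ₁F₁(5; 8; t)
D^4[M](t) = 7*₁F₁(9; 12; t)/33

E[X^4] = D^4[M](0) = 7/33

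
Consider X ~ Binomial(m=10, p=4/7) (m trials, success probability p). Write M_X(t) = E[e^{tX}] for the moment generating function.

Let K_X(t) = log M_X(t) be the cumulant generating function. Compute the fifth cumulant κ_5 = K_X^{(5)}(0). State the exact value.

κ_5 = d^5K/dt^5 |_{t=0} = 11400/16807

M_X(t) = (4*e^(t)/7 + 3/7)^10
K_X(t) = log M_X(t) = 10*log(4*e^(t)/7 + 3/7)
dK/dt = 40*e^(t)/(4*e^(t) + 3)
d^2K/dt^2 = 120*e^(t)/(16*e^(2*t) + 24*e^(t) + 9)
d^3K/dt^3 = (-480*e^(2*t) + 360*e^(t))/(64*e^(3*t) + 144*e^(2*t) + 108*e^(t) + 27)
d^4K/dt^4 = (1920*e^(3*t) - 5760*e^(2*t) + 1080*e^(t))/(256*e^(4*t) + 768*e^(3*t) + 864*e^(2*t) + 432*e^(t) + 81)
d^5K/dt^5 = (-7680*e^(4*t) + 63360*e^(3*t) - 47520*e^(2*t) + 3240*e^(t))/(1024*e^(5*t) + 3840*e^(4*t) + 5760*e^(3*t) + 4320*e^(2*t) + 1620*e^(t) + 243)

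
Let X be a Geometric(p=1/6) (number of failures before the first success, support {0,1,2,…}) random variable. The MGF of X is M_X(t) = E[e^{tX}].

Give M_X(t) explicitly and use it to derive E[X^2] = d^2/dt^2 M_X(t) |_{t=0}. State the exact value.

M_X(t) = 1/(6*(1 - 5*e^(t)/6))
dM/dt = 5*e^(t)/(25*e^(2*t) - 60*e^(t) + 36)
d^2M/dt^2 = (-25*e^(2*t) - 30*e^(t))/(125*e^(3*t) - 450*e^(2*t) + 540*e^(t) - 216)

E[X^2] = d^2M/dt^2 |_{t=0} = 55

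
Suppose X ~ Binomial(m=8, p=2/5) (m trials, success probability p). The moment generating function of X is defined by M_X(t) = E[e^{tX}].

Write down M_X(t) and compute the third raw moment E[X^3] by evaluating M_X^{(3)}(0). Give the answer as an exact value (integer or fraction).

M_X(t) = (2*e^(t)/5 + 3/5)^8

E[X^3] = d^3M/dt^3 |_{t=0} = 6448/125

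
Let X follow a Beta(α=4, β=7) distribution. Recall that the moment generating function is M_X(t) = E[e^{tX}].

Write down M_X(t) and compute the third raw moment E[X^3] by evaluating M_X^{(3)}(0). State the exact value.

E[X^3] = D^3[M](0) = 10/143

M_X(t) = ₁F₁(4; 11; t)
D^3[M](t) = 10*₁F₁(7; 14; t)/143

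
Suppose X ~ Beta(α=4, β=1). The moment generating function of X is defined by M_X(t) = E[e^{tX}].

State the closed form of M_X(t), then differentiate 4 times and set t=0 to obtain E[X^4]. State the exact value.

M_X(t) = ₁F₁(4; 5; t)
D^4[M](t) = ₁F₁(8; 9; t)/2

E[X^4] = D^4[M](0) = 1/2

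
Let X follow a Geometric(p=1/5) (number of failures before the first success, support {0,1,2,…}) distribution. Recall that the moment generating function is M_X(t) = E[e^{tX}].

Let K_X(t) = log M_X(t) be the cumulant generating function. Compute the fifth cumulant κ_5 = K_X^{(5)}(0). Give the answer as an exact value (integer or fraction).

M_X(t) = 1/(5*(1 - 4*e^(t)/5))
K_X(t) = log M_X(t) = -log(1 - 4*e^(t)/5) - log(5)
dK/dt = -4*e^(t)/(4*e^(t) - 5)
d^2K/dt^2 = 20*e^(t)/(16*e^(2*t) - 40*e^(t) + 25)
d^3K/dt^3 = (-80*e^(2*t) - 100*e^(t))/(64*e^(3*t) - 240*e^(2*t) + 300*e^(t) - 125)
d^4K/dt^4 = (320*e^(3*t) + 1600*e^(2*t) + 500*e^(t))/(256*e^(4*t) - 1280*e^(3*t) + 2400*e^(2*t) - 2000*e^(t) + 625)
d^5K/dt^5 = (-1280*e^(4*t) - 17600*e^(3*t) - 22000*e^(2*t) - 2500*e^(t))/(1024*e^(5*t) - 6400*e^(4*t) + 16000*e^(3*t) - 20000*e^(2*t) + 12500*e^(t) - 3125)

κ_5 = d^5K/dt^5 |_{t=0} = 43380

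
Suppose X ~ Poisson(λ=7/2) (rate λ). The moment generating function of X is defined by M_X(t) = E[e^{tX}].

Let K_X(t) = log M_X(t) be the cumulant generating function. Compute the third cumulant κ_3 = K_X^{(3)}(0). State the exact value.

κ_3 = d^3K/dt^3 |_{t=0} = 7/2

M_X(t) = e^(7*e^(t)/2 - 7/2)
K_X(t) = log M_X(t) = 7*e^(t)/2 - 7/2
dK/dt = 7*e^(t)/2
d^2K/dt^2 = 7*e^(t)/2
d^3K/dt^3 = 7*e^(t)/2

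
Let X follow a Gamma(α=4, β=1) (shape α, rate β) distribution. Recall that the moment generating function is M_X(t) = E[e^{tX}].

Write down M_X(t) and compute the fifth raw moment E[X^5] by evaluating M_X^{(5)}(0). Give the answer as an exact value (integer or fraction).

E[X^5] = M′′′′′(0) = 6720

M_X(t) = (1 - t)^(-4)
M′(t) = -4/(t^5 - 5*t^4 + 10*t^3 - 10*t^2 + 5*t - 1)
M′′(t) = 20/(t^6 - 6*t^5 + 15*t^4 - 20*t^3 + 15*t^2 - 6*t + 1)
M′′′(t) = -120/(t^7 - 7*t^6 + 21*t^5 - 35*t^4 + 35*t^3 - 21*t^2 + 7*t - 1)
M′′′′(t) = 840/(t^8 - 8*t^7 + 28*t^6 - 56*t^5 + 70*t^4 - 56*t^3 + 28*t^2 - 8*t + 1)
M′′′′′(t) = -6720/(t^9 - 9*t^8 + 36*t^7 - 84*t^6 + 126*t^5 - 126*t^4 + 84*t^3 - 36*t^2 + 9*t - 1)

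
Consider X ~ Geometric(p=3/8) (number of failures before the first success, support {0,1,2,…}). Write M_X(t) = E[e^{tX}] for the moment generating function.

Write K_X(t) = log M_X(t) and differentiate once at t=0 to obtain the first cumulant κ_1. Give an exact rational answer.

M_X(t) = 3/(8*(1 - 5*e^(t)/8))
K_X(t) = log M_X(t) = -log(1 - 5*e^(t)/8) - 3*log(2) + log(3)
D[K](t) = -5*e^(t)/(5*e^(t) - 8)

κ_1 = D[K](0) = 5/3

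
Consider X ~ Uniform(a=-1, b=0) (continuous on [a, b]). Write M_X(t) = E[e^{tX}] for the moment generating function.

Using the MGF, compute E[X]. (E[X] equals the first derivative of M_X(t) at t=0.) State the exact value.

M_X(t) = (1 - e^(-t))/t
D[M](t) = (t - e^(t) + 1)*e^(-t)/t^2

E[X] = D[M](0) = -1/2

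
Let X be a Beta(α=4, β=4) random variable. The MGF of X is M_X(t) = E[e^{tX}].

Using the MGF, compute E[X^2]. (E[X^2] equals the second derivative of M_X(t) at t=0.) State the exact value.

E[X^2] = D^2[M](0) = 5/18

M_X(t) = ₁F₁(4; 8; t)
D^2[M](t) = 5*₁F₁(6; 10; t)/18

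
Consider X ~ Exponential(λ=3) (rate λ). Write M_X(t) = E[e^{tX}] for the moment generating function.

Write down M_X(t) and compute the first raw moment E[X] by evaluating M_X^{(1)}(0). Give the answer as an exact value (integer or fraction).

M_X(t) = 3/(3 - t)
D[M](t) = 3/(t^2 - 6*t + 9)

E[X] = D[M](0) = 1/3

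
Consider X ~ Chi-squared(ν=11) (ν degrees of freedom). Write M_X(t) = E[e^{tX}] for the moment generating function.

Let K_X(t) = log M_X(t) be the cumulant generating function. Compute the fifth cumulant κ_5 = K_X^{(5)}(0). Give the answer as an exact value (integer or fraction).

κ_5 = D^5[K](0) = 4224

M_X(t) = (1 - 2*t)^(-11/2)
K_X(t) = log M_X(t) = -11*log(1 - 2*t)/2
D^5[K](t) = -4224/(32*t^5 - 80*t^4 + 80*t^3 - 40*t^2 + 10*t - 1)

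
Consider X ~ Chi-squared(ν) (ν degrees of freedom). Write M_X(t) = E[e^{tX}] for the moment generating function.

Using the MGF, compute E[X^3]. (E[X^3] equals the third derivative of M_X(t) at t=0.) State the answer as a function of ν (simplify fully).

M_X(t) = (1 - 2*t)^(-ν/2)
dM/dt = -ν/(2*t*(1 - 2*t)^(ν/2) - (1 - 2*t)^(ν/2))
d^2M/dt^2 = (ν^2 + 2*ν)/(4*t^2*(1 - 2*t)^(ν/2) - 4*t*(1 - 2*t)^(ν/2) + (1 - 2*t)^(ν/2))
d^3M/dt^3 = (-ν^3 - 6*ν^2 - 8*ν)/(8*t^3*(1 - 2*t)^(ν/2) - 12*t^2*(1 - 2*t)^(ν/2) + 6*t*(1 - 2*t)^(ν/2) - (1 - 2*t)^(ν/2))

E[X^3] = d^3M/dt^3 |_{t=0} = ν*(ν^2 + 6*ν + 8)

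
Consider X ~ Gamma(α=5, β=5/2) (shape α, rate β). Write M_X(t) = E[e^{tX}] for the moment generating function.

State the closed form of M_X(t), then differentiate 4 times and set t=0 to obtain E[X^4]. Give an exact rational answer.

E[X^4] = M^(4)(0) = 5376/125

M_X(t) = 3125/(32*(5/2 - t)^5)
M^(4)(t) = -84000000/(512*t^9 - 11520*t^8 + 115200*t^7 - 672000*t^6 + 2520000*t^5 - 6300000*t^4 + 10500000*t^3 - 11250000*t^2 + 7031250*t - 1953125)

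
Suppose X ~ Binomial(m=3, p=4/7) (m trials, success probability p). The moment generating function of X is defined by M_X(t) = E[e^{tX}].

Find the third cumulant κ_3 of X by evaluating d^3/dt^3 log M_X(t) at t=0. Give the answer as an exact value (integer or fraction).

κ_3 = d^3K/dt^3 |_{t=0} = -36/343

M_X(t) = (4*e^(t)/7 + 3/7)^3
K_X(t) = log M_X(t) = 3*log(4*e^(t)/7 + 3/7)
dK/dt = 12*e^(t)/(4*e^(t) + 3)
d^2K/dt^2 = 36*e^(t)/(16*e^(2*t) + 24*e^(t) + 9)
d^3K/dt^3 = (-144*e^(2*t) + 108*e^(t))/(64*e^(3*t) + 144*e^(2*t) + 108*e^(t) + 27)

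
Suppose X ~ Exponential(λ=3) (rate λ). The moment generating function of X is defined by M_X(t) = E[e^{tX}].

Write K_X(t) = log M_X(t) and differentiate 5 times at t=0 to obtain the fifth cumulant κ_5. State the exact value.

M_X(t) = 3/(3 - t)
K_X(t) = log M_X(t) = -log(3 - t) + log(3)
dK/dt = -1/(t - 3)
d^2K/dt^2 = 1/(t^2 - 6*t + 9)
d^3K/dt^3 = -2/(t^3 - 9*t^2 + 27*t - 27)
d^4K/dt^4 = 6/(t^4 - 12*t^3 + 54*t^2 - 108*t + 81)
d^5K/dt^5 = -24/(t^5 - 15*t^4 + 90*t^3 - 270*t^2 + 405*t - 243)

κ_5 = d^5K/dt^5 |_{t=0} = 8/81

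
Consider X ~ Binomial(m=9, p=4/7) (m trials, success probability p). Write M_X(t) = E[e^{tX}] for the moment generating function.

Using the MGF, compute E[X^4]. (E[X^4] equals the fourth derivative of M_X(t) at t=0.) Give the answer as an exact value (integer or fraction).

E[X^4] = M′′′′(0) = 362340/343

M_X(t) = (4*e^(t)/7 + 3/7)^9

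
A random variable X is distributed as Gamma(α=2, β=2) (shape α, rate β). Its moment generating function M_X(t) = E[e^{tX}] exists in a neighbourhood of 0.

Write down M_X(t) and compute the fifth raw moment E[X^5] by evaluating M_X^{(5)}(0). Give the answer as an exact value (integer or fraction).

M_X(t) = 4/(2 - t)^2
dM/dt = -8/(t^3 - 6*t^2 + 12*t - 8)
d^2M/dt^2 = 24/(t^4 - 8*t^3 + 24*t^2 - 32*t + 16)
d^3M/dt^3 = -96/(t^5 - 10*t^4 + 40*t^3 - 80*t^2 + 80*t - 32)
d^4M/dt^4 = 480/(t^6 - 12*t^5 + 60*t^4 - 160*t^3 + 240*t^2 - 192*t + 64)
d^5M/dt^5 = -2880/(t^7 - 14*t^6 + 84*t^5 - 280*t^4 + 560*t^3 - 672*t^2 + 448*t - 128)

E[X^5] = d^5M/dt^5 |_{t=0} = 45/2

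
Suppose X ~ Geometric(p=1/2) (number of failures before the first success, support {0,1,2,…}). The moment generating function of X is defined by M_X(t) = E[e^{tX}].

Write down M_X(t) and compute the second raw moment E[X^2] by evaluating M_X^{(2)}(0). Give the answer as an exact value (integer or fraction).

M_X(t) = 1/(2*(1 - e^(t)/2))
D^2[M](t) = (-e^(2*t) - 2*e^(t))/(e^(3*t) - 6*e^(2*t) + 12*e^(t) - 8)

E[X^2] = D^2[M](0) = 3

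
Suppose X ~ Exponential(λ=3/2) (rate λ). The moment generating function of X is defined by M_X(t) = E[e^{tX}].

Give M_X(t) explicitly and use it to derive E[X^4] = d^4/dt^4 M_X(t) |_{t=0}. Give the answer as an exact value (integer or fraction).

E[X^4] = M^(4)(0) = 128/27

M_X(t) = 3/(2*(3/2 - t))
M^(4)(t) = -1152/(32*t^5 - 240*t^4 + 720*t^3 - 1080*t^2 + 810*t - 243)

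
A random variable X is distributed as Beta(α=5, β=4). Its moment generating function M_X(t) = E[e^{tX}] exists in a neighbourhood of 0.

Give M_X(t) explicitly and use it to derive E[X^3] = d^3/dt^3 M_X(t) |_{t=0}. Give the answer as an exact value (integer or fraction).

M_X(t) = ₁F₁(5; 9; t)
M^(3)(t) = 7*₁F₁(8; 12; t)/33

E[X^3] = M^(3)(0) = 7/33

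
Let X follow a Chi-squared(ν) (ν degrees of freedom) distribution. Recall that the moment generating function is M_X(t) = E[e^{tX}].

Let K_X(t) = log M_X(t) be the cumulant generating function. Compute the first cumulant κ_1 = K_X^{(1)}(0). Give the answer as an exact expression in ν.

κ_1 = D[K](0) = ν

M_X(t) = (1 - 2*t)^(-ν/2)
K_X(t) = log M_X(t) = -ν*log(1 - 2*t)/2
D[K](t) = -ν/(2*t - 1)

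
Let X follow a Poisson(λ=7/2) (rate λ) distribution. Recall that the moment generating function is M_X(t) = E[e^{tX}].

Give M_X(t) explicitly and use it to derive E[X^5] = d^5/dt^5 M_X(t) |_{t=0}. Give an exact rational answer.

E[X^5] = d^5M/dt^5 |_{t=0} = 105119/32

M_X(t) = e^(7*e^(t)/2 - 7/2)
dM/dt = 7*e^(-7/2)*e^(t)*e^(7*e^(t)/2)/2
d^2M/dt^2 = (49*e^(2*t)*e^(7*e^(t)/2) + 14*e^(t)*e^(7*e^(t)/2))*e^(-7/2)/4
d^3M/dt^3 = (343*e^(3*t)*e^(7*e^(t)/2) + 294*e^(2*t)*e^(7*e^(t)/2) + 28*e^(t)*e^(7*e^(t)/2))*e^(-7/2)/8
d^4M/dt^4 = (2401*e^(4*t)*e^(7*e^(t)/2) + 4116*e^(3*t)*e^(7*e^(t)/2) + 1372*e^(2*t)*e^(7*e^(t)/2) + 56*e^(t)*e^(7*e^(t)/2))*e^(-7/2)/16
d^5M/dt^5 = (16807*e^(5*t)*e^(7*e^(t)/2) + 48020*e^(4*t)*e^(7*e^(t)/2) + 34300*e^(3*t)*e^(7*e^(t)/2) + 5880*e^(2*t)*e^(7*e^(t)/2) + 112*e^(t)*e^(7*e^(t)/2))*e^(-7/2)/32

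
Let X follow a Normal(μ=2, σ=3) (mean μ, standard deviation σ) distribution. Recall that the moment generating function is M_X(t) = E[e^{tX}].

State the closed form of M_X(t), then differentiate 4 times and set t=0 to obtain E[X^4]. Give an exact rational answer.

M_X(t) = e^(9*t^2/2 + 2*t)
D^4[M](t) = 6561*t^4*e^(2*t)*e^(9*t^2/2) + 5832*t^3*e^(2*t)*e^(9*t^2/2) + 6318*t^2*e^(2*t)*e^(9*t^2/2) + 2232*t*e^(2*t)*e^(9*t^2/2) + 475*e^(2*t)*e^(9*t^2/2)

E[X^4] = D^4[M](0) = 475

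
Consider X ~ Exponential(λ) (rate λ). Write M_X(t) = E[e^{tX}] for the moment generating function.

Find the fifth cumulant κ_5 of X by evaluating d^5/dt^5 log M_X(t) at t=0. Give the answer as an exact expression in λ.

κ_5 = K^(5)(0) = 24/λ^5

M_X(t) = λ/(λ - t)
K_X(t) = log M_X(t) = log(λ) - log(λ - t)
K^(5)(t) = -24/(-λ^5 + 5*λ^4*t - 10*λ^3*t^2 + 10*λ^2*t^3 - 5*λ*t^4 + t^5)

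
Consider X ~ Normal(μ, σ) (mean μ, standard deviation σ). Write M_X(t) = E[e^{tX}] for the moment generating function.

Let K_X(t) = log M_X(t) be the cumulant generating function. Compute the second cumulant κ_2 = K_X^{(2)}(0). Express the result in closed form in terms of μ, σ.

κ_2 = K′′(0) = σ^2

M_X(t) = e^(μ*t + σ^2*t^2/2)
K_X(t) = log M_X(t) = μ*t + σ^2*t^2/2
K′(t) = μ + σ^2*t
K′′(t) = σ^2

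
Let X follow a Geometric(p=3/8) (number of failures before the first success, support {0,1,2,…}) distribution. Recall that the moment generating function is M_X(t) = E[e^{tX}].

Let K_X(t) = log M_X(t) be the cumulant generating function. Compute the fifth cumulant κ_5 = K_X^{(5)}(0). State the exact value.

κ_5 = d^5K/dt^5 |_{t=0} = 84760/81

M_X(t) = 3/(8*(1 - 5*e^(t)/8))
K_X(t) = log M_X(t) = -log(1 - 5*e^(t)/8) - 3*log(2) + log(3)
dK/dt = -5*e^(t)/(5*e^(t) - 8)
d^2K/dt^2 = 40*e^(t)/(25*e^(2*t) - 80*e^(t) + 64)
d^3K/dt^3 = (-200*e^(2*t) - 320*e^(t))/(125*e^(3*t) - 600*e^(2*t) + 960*e^(t) - 512)
d^4K/dt^4 = (1000*e^(3*t) + 6400*e^(2*t) + 2560*e^(t))/(625*e^(4*t) - 4000*e^(3*t) + 9600*e^(2*t) - 10240*e^(t) + 4096)
d^5K/dt^5 = (-5000*e^(4*t) - 88000*e^(3*t) - 140800*e^(2*t) - 20480*e^(t))/(3125*e^(5*t) - 25000*e^(4*t) + 80000*e^(3*t) - 128000*e^(2*t) + 102400*e^(t) - 32768)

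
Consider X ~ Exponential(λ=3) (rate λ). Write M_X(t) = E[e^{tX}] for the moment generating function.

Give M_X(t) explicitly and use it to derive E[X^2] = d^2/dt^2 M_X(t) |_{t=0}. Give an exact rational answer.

M_X(t) = 3/(3 - t)
M′(t) = 3/(t^2 - 6*t + 9)
M′′(t) = -6/(t^3 - 9*t^2 + 27*t - 27)

E[X^2] = M′′(0) = 2/9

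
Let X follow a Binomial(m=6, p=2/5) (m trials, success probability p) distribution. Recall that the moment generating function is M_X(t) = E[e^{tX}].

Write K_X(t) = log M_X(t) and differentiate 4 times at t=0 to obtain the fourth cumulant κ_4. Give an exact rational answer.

M_X(t) = (2*e^(t)/5 + 3/5)^6
K_X(t) = log M_X(t) = 6*log(2*e^(t)/5 + 3/5)
dK/dt = 12*e^(t)/(2*e^(t) + 3)
d^2K/dt^2 = 36*e^(t)/(4*e^(2*t) + 12*e^(t) + 9)
d^3K/dt^3 = (-72*e^(2*t) + 108*e^(t))/(8*e^(3*t) + 36*e^(2*t) + 54*e^(t) + 27)
d^4K/dt^4 = (144*e^(3*t) - 864*e^(2*t) + 324*e^(t))/(16*e^(4*t) + 96*e^(3*t) + 216*e^(2*t) + 216*e^(t) + 81)

κ_4 = d^4K/dt^4 |_{t=0} = -396/625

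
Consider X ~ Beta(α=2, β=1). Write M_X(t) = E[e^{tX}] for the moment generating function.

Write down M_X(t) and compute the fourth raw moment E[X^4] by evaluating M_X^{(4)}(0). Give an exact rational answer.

E[X^4] = M^(4)(0) = 1/3

M_X(t) = ₁F₁(2; 3; t)
M^(4)(t) = ₁F₁(6; 7; t)/3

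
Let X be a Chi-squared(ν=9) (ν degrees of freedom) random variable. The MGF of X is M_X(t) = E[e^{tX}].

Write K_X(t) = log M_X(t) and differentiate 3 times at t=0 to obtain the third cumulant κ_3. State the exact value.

M_X(t) = (1 - 2*t)^(-9/2)
K_X(t) = log M_X(t) = -9*log(1 - 2*t)/2
dK/dt = -9/(2*t - 1)
d^2K/dt^2 = 18/(4*t^2 - 4*t + 1)
d^3K/dt^3 = -72/(8*t^3 - 12*t^2 + 6*t - 1)

κ_3 = d^3K/dt^3 |_{t=0} = 72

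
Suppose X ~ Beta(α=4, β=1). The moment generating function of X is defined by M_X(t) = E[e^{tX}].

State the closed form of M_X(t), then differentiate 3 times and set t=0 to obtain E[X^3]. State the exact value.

M_X(t) = ₁F₁(4; 5; t)
M′(t) = 4*₁F₁(5; 6; t)/5
M′′(t) = 2*₁F₁(6; 7; t)/3
M′′′(t) = 4*₁F₁(7; 8; t)/7

E[X^3] = M′′′(0) = 4/7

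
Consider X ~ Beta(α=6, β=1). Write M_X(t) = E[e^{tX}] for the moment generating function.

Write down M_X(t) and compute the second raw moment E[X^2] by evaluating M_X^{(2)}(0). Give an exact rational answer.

E[X^2] = d^2M/dt^2 |_{t=0} = 3/4

M_X(t) = ₁F₁(6; 7; t)
dM/dt = 6*₁F₁(7; 8; t)/7
d^2M/dt^2 = 3*₁F₁(8; 9; t)/4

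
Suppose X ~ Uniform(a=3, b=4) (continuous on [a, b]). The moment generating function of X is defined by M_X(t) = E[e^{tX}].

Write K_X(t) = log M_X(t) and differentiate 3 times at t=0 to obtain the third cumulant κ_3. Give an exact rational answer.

M_X(t) = (e^(4*t) - e^(3*t))/t
K_X(t) = log M_X(t) = -log(t) + log(e^(4*t) - e^(3*t))
D^3[K](t) = (t^3*e^(2*t) + t^3*e^(t) - 2*e^(3*t) + 6*e^(2*t) - 6*e^(t) + 2)/(t^3*e^(3*t) - 3*t^3*e^(2*t) + 3*t^3*e^(t) - t^3)

κ_3 = D^3[K](0) = 0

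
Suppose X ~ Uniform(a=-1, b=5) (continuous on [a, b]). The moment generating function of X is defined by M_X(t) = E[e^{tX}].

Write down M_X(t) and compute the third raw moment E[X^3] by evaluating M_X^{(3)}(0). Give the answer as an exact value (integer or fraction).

E[X^3] = d^3M/dt^3 |_{t=0} = 26

M_X(t) = (e^(5*t) - e^(-t))/(6*t)
dM/dt = (5*t*e^(6*t) + t - e^(6*t) + 1)*e^(-t)/(6*t^2)
d^2M/dt^2 = (25*t^2*e^(6*t) - t^2 - 10*t*e^(6*t) - 2*t + 2*e^(6*t) - 2)*e^(-t)/(6*t^3)
d^3M/dt^3 = (125*t^3*e^(6*t) + t^3 - 75*t^2*e^(6*t) + 3*t^2 + 30*t*e^(6*t) + 6*t - 6*e^(6*t) + 6)*e^(-t)/(6*t^4)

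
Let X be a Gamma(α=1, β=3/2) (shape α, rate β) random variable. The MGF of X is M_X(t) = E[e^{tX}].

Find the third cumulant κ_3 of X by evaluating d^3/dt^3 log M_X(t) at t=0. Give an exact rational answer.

κ_3 = K′′′(0) = 16/27

M_X(t) = 3/(2*(3/2 - t))
K_X(t) = log M_X(t) = -log(3/2 - t) - log(2) + log(3)
K′(t) = -2/(2*t - 3)
K′′(t) = 4/(4*t^2 - 12*t + 9)
K′′′(t) = -16/(8*t^3 - 36*t^2 + 54*t - 27)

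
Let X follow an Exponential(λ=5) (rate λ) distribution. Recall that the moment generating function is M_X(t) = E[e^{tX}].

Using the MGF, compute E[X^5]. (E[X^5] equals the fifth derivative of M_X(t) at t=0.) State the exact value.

E[X^5] = D^5[M](0) = 24/625

M_X(t) = 5/(5 - t)
D^5[M](t) = 600/(t^6 - 30*t^5 + 375*t^4 - 2500*t^3 + 9375*t^2 - 18750*t + 15625)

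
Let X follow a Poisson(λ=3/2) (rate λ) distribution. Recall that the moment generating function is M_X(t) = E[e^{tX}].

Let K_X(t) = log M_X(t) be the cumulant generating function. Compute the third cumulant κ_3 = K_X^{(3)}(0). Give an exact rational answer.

M_X(t) = e^(3*e^(t)/2 - 3/2)
K_X(t) = log M_X(t) = 3*e^(t)/2 - 3/2
dK/dt = 3*e^(t)/2
d^2K/dt^2 = 3*e^(t)/2
d^3K/dt^3 = 3*e^(t)/2

κ_3 = d^3K/dt^3 |_{t=0} = 3/2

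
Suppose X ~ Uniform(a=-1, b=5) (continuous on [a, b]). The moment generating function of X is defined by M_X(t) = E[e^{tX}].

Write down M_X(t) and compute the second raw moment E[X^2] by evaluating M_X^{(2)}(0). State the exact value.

M_X(t) = (e^(5*t) - e^(-t))/(6*t)
M^(2)(t) = (25*t^2*e^(6*t) - t^2 - 10*t*e^(6*t) - 2*t + 2*e^(6*t) - 2)*e^(-t)/(6*t^3)

E[X^2] = M^(2)(0) = 7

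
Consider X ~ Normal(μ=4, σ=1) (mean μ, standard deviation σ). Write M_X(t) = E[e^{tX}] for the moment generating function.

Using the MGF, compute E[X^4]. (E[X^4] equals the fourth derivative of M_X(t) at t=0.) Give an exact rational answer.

E[X^4] = D^4[M](0) = 355

M_X(t) = e^(t^2/2 + 4*t)
D^4[M](t) = t^4*e^(4*t)*e^(t^2/2) + 16*t^3*e^(4*t)*e^(t^2/2) + 102*t^2*e^(4*t)*e^(t^2/2) + 304*t*e^(4*t)*e^(t^2/2) + 355*e^(4*t)*e^(t^2/2)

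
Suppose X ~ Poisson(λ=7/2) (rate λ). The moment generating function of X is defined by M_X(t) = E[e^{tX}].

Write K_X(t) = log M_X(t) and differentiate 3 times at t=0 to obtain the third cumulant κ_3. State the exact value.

M_X(t) = e^(7*e^(t)/2 - 7/2)
K_X(t) = log M_X(t) = 7*e^(t)/2 - 7/2
K′(t) = 7*e^(t)/2
K′′(t) = 7*e^(t)/2
K′′′(t) = 7*e^(t)/2

κ_3 = K′′′(0) = 7/2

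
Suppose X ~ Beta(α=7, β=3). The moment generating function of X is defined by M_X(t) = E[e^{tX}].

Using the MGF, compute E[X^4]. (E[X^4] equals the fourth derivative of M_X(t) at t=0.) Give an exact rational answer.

M_X(t) = ₁F₁(7; 10; t)
M^(4)(t) = 42*₁F₁(11; 14; t)/143

E[X^4] = M^(4)(0) = 42/143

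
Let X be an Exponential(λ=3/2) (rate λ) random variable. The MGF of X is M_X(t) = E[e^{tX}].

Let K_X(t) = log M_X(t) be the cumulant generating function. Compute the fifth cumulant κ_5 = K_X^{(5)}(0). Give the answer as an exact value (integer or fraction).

κ_5 = d^5K/dt^5 |_{t=0} = 256/81

M_X(t) = 3/(2*(3/2 - t))
K_X(t) = log M_X(t) = -log(3/2 - t) - log(2) + log(3)
dK/dt = -2/(2*t - 3)
d^2K/dt^2 = 4/(4*t^2 - 12*t + 9)
d^3K/dt^3 = -16/(8*t^3 - 36*t^2 + 54*t - 27)
d^4K/dt^4 = 96/(16*t^4 - 96*t^3 + 216*t^2 - 216*t + 81)
d^5K/dt^5 = -768/(32*t^5 - 240*t^4 + 720*t^3 - 1080*t^2 + 810*t - 243)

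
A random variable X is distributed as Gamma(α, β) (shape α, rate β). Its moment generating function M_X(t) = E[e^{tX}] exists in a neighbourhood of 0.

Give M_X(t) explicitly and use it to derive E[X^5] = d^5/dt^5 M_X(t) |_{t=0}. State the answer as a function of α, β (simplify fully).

E[X^5] = d^5M/dt^5 |_{t=0} = α*(α^4 + 10*α^3 + 35*α^2 + 50*α + 24)/β^5

M_X(t) = (β/(β - t))^α
dM/dt = -α*β^α*(1/(β - t))^α/(-β + t)
d^2M/dt^2 = (α^2*β^α*(1/(β - t))^α + α*β^α*(1/(β - t))^α)/(β^2 - 2*β*t + t^2)
d^3M/dt^3 = (-α^3*β^α*(1/(β - t))^α - 3*α^2*β^α*(1/(β - t))^α - 2*α*β^α*(1/(β - t))^α)/(-β^3 + 3*β^2*t - 3*β*t^2 + t^3)
d^4M/dt^4 = (α^4*β^α*(1/(β - t))^α + 6*α^3*β^α*(1/(β - t))^α + 11*α^2*β^α*(1/(β - t))^α + 6*α*β^α*(1/(β - t))^α)/(β^4 - 4*β^3*t + 6*β^2*t^2 - 4*β*t^3 + t^4)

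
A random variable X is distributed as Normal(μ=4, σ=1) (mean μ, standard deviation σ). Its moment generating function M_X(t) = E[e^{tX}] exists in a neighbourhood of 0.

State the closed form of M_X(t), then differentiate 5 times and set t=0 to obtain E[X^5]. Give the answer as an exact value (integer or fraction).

M_X(t) = e^(t^2/2 + 4*t)
M′(t) = t*e^(4*t)*e^(t^2/2) + 4*e^(4*t)*e^(t^2/2)
M′′(t) = t^2*e^(4*t)*e^(t^2/2) + 8*t*e^(4*t)*e^(t^2/2) + 17*e^(4*t)*e^(t^2/2)
M′′′(t) = t^3*e^(4*t)*e^(t^2/2) + 12*t^2*e^(4*t)*e^(t^2/2) + 51*t*e^(4*t)*e^(t^2/2) + 76*e^(4*t)*e^(t^2/2)
M′′′′(t) = t^4*e^(4*t)*e^(t^2/2) + 16*t^3*e^(4*t)*e^(t^2/2) + 102*t^2*e^(4*t)*e^(t^2/2) + 304*t*e^(4*t)*e^(t^2/2) + 355*e^(4*t)*e^(t^2/2)
M′′′′′(t) = t^5*e^(4*t)*e^(t^2/2) + 20*t^4*e^(4*t)*e^(t^2/2) + 170*t^3*e^(4*t)*e^(t^2/2) + 760*t^2*e^(4*t)*e^(t^2/2) + 1775*t*e^(4*t)*e^(t^2/2) + 1724*e^(4*t)*e^(t^2/2)

E[X^5] = M′′′′′(0) = 1724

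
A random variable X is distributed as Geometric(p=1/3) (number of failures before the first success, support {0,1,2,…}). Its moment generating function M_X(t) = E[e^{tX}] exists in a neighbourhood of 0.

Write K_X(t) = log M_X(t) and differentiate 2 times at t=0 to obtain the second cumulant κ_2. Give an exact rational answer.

M_X(t) = 1/(3*(1 - 2*e^(t)/3))
K_X(t) = log M_X(t) = -log(1 - 2*e^(t)/3) - log(3)
D^2[K](t) = 6*e^(t)/(4*e^(2*t) - 12*e^(t) + 9)

κ_2 = D^2[K](0) = 6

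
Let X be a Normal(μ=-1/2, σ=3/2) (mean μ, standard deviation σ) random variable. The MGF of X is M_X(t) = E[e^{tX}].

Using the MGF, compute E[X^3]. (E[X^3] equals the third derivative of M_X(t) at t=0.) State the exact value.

E[X^3] = D^3[M](0) = -7/2

M_X(t) = e^(9*t^2/8 - t/2)
D^3[M](t) = (729*t^3*e^(9*t^2/8) - 486*t^2*e^(9*t^2/8) + 1080*t*e^(9*t^2/8) - 224*e^(9*t^2/8))*e^(-t/2)/64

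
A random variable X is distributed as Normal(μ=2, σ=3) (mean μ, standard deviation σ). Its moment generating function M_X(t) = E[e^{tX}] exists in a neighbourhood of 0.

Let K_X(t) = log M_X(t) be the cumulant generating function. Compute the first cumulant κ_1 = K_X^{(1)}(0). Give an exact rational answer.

M_X(t) = e^(9*t^2/2 + 2*t)
K_X(t) = log M_X(t) = 9*t^2/2 + 2*t
D[K](t) = 9*t + 2

κ_1 = D[K](0) = 2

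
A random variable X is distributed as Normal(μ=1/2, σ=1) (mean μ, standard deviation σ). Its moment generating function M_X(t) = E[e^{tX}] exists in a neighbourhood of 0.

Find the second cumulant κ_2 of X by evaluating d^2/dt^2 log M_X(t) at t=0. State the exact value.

κ_2 = K′′(0) = 1

M_X(t) = e^(t^2/2 + t/2)
K_X(t) = log M_X(t) = t^2/2 + t/2
K′(t) = t + 1/2
K′′(t) = 1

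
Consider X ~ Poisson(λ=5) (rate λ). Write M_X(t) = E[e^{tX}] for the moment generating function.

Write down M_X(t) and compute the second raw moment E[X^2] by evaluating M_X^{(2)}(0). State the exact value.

M_X(t) = e^(5*e^(t) - 5)
M^(2)(t) = (25*e^(2*t)*e^(5*e^(t)) + 5*e^(t)*e^(5*e^(t)))*e^(-5)

E[X^2] = M^(2)(0) = 30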